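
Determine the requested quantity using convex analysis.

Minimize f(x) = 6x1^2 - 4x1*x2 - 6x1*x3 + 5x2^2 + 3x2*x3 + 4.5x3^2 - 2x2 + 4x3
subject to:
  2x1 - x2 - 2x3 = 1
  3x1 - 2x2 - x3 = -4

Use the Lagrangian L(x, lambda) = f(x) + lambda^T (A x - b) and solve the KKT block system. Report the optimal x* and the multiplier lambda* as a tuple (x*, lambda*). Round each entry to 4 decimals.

Form the Lagrangian:
  L(x, lambda) = (1/2) x^T Q x + c^T x + lambda^T (A x - b)
Stationarity (grad_x L = 0): Q x + c + A^T lambda = 0.
Primal feasibility: A x = b.

This gives the KKT block system:
  [ Q   A^T ] [ x     ]   [-c ]
  [ A    0  ] [ lambda ] = [ b ]

Solving the linear system:
  x*      = (-1.4734, 1.0355, -2.4911)
  lambda* = (-6.574, 6.6746)
  f(x*)   = 10.6183

x* = (-1.4734, 1.0355, -2.4911), lambda* = (-6.574, 6.6746)


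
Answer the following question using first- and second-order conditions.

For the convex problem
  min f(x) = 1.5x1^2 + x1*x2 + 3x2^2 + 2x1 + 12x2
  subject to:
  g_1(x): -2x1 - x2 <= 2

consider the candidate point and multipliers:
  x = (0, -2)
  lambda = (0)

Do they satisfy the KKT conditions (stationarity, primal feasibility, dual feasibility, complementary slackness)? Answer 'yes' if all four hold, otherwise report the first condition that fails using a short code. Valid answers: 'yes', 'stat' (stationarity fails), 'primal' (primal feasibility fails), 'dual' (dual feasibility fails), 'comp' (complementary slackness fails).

Gradient of f: grad f(x) = Q x + c = (0, 0)
Constraint values g_i(x) = a_i^T x - b_i:
  g_1((0, -2)) = 0
Stationarity residual: grad f(x) + sum_i lambda_i a_i = (0, 0)
  -> stationarity OK
Primal feasibility (all g_i <= 0): OK
Dual feasibility (all lambda_i >= 0): OK
Complementary slackness (lambda_i * g_i(x) = 0 for all i): OK

Verdict: yes, KKT holds.

yes


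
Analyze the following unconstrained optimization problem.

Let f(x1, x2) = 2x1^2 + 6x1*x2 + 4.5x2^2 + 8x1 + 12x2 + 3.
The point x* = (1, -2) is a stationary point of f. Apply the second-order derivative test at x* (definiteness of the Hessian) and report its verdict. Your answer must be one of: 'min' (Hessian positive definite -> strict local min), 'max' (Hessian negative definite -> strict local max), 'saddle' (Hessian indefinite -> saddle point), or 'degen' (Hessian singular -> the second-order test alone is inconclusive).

Compute the Hessian H = grad^2 f:
  H = [[4, 6], [6, 9]]
Verify stationarity: grad f(x*) = H x* + g = (0, 0).
Eigenvalues of H: 0, 13.
H has a zero eigenvalue (singular; positive semidefinite but not definite), so H is neither positive definite, negative definite, nor indefinite. The second-order test alone is inconclusive -> degen.
(Indeed, f is constant along the null direction of H through x*, so x* is not a strict local extremum.)

degen


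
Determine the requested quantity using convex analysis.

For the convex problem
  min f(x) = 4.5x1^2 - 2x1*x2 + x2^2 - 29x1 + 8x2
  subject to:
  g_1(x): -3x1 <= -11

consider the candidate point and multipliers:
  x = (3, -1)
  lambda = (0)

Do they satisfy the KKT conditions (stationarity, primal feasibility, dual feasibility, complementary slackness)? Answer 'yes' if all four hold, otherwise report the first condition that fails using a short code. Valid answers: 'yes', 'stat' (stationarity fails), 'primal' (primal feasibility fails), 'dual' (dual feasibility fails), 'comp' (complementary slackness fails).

Gradient of f: grad f(x) = Q x + c = (0, 0)
Constraint values g_i(x) = a_i^T x - b_i:
  g_1((3, -1)) = 2
Stationarity residual: grad f(x) + sum_i lambda_i a_i = (0, 0)
  -> stationarity OK
Primal feasibility (all g_i <= 0): FAILS
Dual feasibility (all lambda_i >= 0): OK
Complementary slackness (lambda_i * g_i(x) = 0 for all i): OK

Verdict: the first failing condition is primal_feasibility -> primal.

primal


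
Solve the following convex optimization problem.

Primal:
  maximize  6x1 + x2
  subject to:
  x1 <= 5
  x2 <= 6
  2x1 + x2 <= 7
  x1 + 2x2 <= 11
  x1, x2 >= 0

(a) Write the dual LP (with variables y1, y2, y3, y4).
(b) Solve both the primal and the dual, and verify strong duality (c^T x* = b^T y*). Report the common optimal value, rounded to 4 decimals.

The standard primal-dual pair for 'max c^T x s.t. A x <= b, x >= 0' is:
  Dual:  min b^T y  s.t.  A^T y >= c,  y >= 0.

So the dual LP is:
  minimize  5y1 + 6y2 + 7y3 + 11y4
  subject to:
    y1 + 2y3 + y4 >= 6
    y2 + y3 + 2y4 >= 1
    y1, y2, y3, y4 >= 0

Solving the primal: x* = (3.5, 0).
  primal value c^T x* = 21.
Solving the dual: y* = (0, 0, 3, 0).
  dual value b^T y* = 21.
Strong duality: c^T x* = b^T y*. Confirmed.

21


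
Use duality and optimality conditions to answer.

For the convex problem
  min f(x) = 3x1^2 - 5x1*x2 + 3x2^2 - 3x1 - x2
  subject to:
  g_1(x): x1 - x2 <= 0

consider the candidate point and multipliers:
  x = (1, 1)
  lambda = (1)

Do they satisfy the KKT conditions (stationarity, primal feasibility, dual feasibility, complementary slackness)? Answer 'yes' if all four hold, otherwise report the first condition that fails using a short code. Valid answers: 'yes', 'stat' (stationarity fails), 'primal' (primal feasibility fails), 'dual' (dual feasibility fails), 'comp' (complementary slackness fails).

Gradient of f: grad f(x) = Q x + c = (-2, 0)
Constraint values g_i(x) = a_i^T x - b_i:
  g_1((1, 1)) = 0
Stationarity residual: grad f(x) + sum_i lambda_i a_i = (-1, -1)
  -> stationarity FAILS
Primal feasibility (all g_i <= 0): OK
Dual feasibility (all lambda_i >= 0): OK
Complementary slackness (lambda_i * g_i(x) = 0 for all i): OK

Verdict: the first failing condition is stationarity -> stat.

stat


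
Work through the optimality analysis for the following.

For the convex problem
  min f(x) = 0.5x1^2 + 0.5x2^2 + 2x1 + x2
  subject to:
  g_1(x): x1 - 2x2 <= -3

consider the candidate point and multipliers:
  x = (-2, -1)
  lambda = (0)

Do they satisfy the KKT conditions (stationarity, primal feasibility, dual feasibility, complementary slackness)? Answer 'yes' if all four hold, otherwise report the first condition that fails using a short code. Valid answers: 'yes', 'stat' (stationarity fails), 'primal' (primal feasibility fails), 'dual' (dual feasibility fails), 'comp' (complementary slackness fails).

Gradient of f: grad f(x) = Q x + c = (0, 0)
Constraint values g_i(x) = a_i^T x - b_i:
  g_1((-2, -1)) = 3
Stationarity residual: grad f(x) + sum_i lambda_i a_i = (0, 0)
  -> stationarity OK
Primal feasibility (all g_i <= 0): FAILS
Dual feasibility (all lambda_i >= 0): OK
Complementary slackness (lambda_i * g_i(x) = 0 for all i): OK

Verdict: the first failing condition is primal_feasibility -> primal.

primal


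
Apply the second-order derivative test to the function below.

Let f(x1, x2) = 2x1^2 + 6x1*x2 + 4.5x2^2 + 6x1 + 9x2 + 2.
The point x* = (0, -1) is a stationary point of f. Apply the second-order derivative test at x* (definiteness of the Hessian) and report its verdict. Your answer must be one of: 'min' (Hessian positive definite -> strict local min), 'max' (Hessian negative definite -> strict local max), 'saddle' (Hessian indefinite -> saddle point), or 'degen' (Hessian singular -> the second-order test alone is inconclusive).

Compute the Hessian H = grad^2 f:
  H = [[4, 6], [6, 9]]
Verify stationarity: grad f(x*) = H x* + g = (0, 0).
Eigenvalues of H: 0, 13.
H has a zero eigenvalue (singular; positive semidefinite but not definite), so H is neither positive definite, negative definite, nor indefinite. The second-order test alone is inconclusive -> degen.
(Indeed, f is constant along the null direction of H through x*, so x* is not a strict local extremum.)

degen


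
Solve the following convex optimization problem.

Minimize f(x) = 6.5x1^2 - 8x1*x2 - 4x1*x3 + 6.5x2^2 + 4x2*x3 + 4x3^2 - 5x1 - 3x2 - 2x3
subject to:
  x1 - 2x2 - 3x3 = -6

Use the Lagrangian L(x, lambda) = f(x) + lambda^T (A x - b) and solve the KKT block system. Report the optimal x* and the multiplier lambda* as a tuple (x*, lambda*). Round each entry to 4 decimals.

Form the Lagrangian:
  L(x, lambda) = (1/2) x^T Q x + c^T x + lambda^T (A x - b)
Stationarity (grad_x L = 0): Q x + c + A^T lambda = 0.
Primal feasibility: A x = b.

This gives the KKT block system:
  [ Q   A^T ] [ x     ]   [-c ]
  [ A    0  ] [ lambda ] = [ b ]

Solving the linear system:
  x*      = (1.2809, 1.0456, 1.7299)
  lambda* = (3.6327)
  f(x*)   = 4.3974

x* = (1.2809, 1.0456, 1.7299), lambda* = (3.6327)


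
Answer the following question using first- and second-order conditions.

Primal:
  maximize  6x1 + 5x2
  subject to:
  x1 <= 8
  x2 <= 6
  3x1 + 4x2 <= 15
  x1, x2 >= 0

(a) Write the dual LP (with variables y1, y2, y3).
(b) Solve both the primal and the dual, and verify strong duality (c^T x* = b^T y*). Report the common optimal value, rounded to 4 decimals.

The standard primal-dual pair for 'max c^T x s.t. A x <= b, x >= 0' is:
  Dual:  min b^T y  s.t.  A^T y >= c,  y >= 0.

So the dual LP is:
  minimize  8y1 + 6y2 + 15y3
  subject to:
    y1 + 3y3 >= 6
    y2 + 4y3 >= 5
    y1, y2, y3 >= 0

Solving the primal: x* = (5, 0).
  primal value c^T x* = 30.
Solving the dual: y* = (0, 0, 2).
  dual value b^T y* = 30.
Strong duality: c^T x* = b^T y*. Confirmed.

30


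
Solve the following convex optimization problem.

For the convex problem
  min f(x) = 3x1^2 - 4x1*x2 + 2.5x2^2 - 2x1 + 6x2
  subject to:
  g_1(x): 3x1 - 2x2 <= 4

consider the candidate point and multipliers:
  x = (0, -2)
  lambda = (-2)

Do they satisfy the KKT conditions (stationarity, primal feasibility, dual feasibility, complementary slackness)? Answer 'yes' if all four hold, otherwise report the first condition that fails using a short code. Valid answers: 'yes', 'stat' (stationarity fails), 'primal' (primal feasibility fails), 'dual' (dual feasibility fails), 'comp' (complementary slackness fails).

Gradient of f: grad f(x) = Q x + c = (6, -4)
Constraint values g_i(x) = a_i^T x - b_i:
  g_1((0, -2)) = 0
Stationarity residual: grad f(x) + sum_i lambda_i a_i = (0, 0)
  -> stationarity OK
Primal feasibility (all g_i <= 0): OK
Dual feasibility (all lambda_i >= 0): FAILS
Complementary slackness (lambda_i * g_i(x) = 0 for all i): OK

Verdict: the first failing condition is dual_feasibility -> dual.

dual


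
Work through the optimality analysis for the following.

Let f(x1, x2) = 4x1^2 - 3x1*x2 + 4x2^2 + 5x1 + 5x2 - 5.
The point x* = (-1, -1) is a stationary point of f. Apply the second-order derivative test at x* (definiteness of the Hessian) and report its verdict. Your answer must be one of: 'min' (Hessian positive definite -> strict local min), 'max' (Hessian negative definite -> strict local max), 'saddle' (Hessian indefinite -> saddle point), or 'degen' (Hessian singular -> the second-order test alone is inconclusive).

Compute the Hessian H = grad^2 f:
  H = [[8, -3], [-3, 8]]
Verify stationarity: grad f(x*) = H x* + g = (0, 0).
Eigenvalues of H: 5, 11.
Both eigenvalues > 0, so H is positive definite -> x* is a strict local min.

min


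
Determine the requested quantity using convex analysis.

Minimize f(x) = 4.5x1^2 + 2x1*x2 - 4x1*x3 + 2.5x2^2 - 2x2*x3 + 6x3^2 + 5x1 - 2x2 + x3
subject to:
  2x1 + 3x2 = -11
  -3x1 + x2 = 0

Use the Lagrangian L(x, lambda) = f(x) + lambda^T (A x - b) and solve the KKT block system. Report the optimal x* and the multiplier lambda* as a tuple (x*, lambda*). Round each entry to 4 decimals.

Form the Lagrangian:
  L(x, lambda) = (1/2) x^T Q x + c^T x + lambda^T (A x - b)
Stationarity (grad_x L = 0): Q x + c + A^T lambda = 0.
Primal feasibility: A x = b.

This gives the KKT block system:
  [ Q   A^T ] [ x     ]   [-c ]
  [ A    0  ] [ lambda ] = [ b ]

Solving the linear system:
  x*      = (-1, -3, -0.9167)
  lambda* = (5.2576, 1.3939)
  f(x*)   = 28.9583

x* = (-1, -3, -0.9167), lambda* = (5.2576, 1.3939)


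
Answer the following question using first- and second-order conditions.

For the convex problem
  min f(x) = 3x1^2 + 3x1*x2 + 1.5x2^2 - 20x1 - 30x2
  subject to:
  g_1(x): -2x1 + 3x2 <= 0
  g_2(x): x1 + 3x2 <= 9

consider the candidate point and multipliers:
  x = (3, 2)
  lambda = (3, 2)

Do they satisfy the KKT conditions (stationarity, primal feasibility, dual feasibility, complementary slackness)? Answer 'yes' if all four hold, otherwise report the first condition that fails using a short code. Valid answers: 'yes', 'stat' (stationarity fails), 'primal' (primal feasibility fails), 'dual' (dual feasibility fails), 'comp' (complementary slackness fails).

Gradient of f: grad f(x) = Q x + c = (4, -15)
Constraint values g_i(x) = a_i^T x - b_i:
  g_1((3, 2)) = 0
  g_2((3, 2)) = 0
Stationarity residual: grad f(x) + sum_i lambda_i a_i = (0, 0)
  -> stationarity OK
Primal feasibility (all g_i <= 0): OK
Dual feasibility (all lambda_i >= 0): OK
Complementary slackness (lambda_i * g_i(x) = 0 for all i): OK

Verdict: yes, KKT holds.

yes


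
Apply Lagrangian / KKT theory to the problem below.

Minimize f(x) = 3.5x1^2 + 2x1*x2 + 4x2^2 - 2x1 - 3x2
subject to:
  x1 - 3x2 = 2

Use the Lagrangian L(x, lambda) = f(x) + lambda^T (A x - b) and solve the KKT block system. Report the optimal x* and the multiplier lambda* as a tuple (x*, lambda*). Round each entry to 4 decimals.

Form the Lagrangian:
  L(x, lambda) = (1/2) x^T Q x + c^T x + lambda^T (A x - b)
Stationarity (grad_x L = 0): Q x + c + A^T lambda = 0.
Primal feasibility: A x = b.

This gives the KKT block system:
  [ Q   A^T ] [ x     ]   [-c ]
  [ A    0  ] [ lambda ] = [ b ]

Solving the linear system:
  x*      = (0.6627, -0.4458)
  lambda* = (-1.747)
  f(x*)   = 1.753

x* = (0.6627, -0.4458), lambda* = (-1.747)


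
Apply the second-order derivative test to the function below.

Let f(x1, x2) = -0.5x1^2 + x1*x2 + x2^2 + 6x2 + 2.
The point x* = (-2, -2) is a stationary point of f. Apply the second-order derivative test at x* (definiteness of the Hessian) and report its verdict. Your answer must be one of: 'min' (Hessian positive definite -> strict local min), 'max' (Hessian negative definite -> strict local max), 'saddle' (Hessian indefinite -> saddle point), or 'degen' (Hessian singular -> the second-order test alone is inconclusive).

Compute the Hessian H = grad^2 f:
  H = [[-1, 1], [1, 2]]
Verify stationarity: grad f(x*) = H x* + g = (0, 0).
Eigenvalues of H: -1.3028, 2.3028.
Eigenvalues have mixed signs, so H is indefinite -> x* is a saddle point.

saddle


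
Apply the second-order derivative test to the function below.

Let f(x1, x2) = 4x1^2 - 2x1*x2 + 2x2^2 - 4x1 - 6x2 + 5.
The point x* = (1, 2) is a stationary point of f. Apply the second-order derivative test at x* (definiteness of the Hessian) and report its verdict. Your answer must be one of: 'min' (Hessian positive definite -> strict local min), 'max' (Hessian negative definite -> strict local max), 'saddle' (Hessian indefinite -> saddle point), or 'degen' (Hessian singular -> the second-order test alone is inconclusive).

Compute the Hessian H = grad^2 f:
  H = [[8, -2], [-2, 4]]
Verify stationarity: grad f(x*) = H x* + g = (0, 0).
Eigenvalues of H: 3.1716, 8.8284.
Both eigenvalues > 0, so H is positive definite -> x* is a strict local min.

min


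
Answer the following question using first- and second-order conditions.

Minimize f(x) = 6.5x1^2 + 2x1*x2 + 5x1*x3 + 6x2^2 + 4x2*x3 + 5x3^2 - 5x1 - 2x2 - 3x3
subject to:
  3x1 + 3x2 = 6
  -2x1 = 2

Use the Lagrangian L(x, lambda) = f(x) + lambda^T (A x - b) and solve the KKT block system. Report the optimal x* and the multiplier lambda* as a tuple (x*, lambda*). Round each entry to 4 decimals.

Form the Lagrangian:
  L(x, lambda) = (1/2) x^T Q x + c^T x + lambda^T (A x - b)
Stationarity (grad_x L = 0): Q x + c + A^T lambda = 0.
Primal feasibility: A x = b.

This gives the KKT block system:
  [ Q   A^T ] [ x     ]   [-c ]
  [ A    0  ] [ lambda ] = [ b ]

Solving the linear system:
  x*      = (-1, 3, -0.4)
  lambda* = (-10.1333, -22.2)
  f(x*)   = 52.7

x* = (-1, 3, -0.4), lambda* = (-10.1333, -22.2)


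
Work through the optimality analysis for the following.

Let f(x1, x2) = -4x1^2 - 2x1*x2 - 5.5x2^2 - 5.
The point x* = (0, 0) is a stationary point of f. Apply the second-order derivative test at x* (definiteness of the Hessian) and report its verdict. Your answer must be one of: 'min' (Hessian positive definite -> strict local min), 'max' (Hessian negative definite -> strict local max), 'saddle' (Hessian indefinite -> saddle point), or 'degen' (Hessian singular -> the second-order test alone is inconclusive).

Compute the Hessian H = grad^2 f:
  H = [[-8, -2], [-2, -11]]
Verify stationarity: grad f(x*) = H x* + g = (0, 0).
Eigenvalues of H: -12, -7.
Both eigenvalues < 0, so H is negative definite -> x* is a strict local max.

max


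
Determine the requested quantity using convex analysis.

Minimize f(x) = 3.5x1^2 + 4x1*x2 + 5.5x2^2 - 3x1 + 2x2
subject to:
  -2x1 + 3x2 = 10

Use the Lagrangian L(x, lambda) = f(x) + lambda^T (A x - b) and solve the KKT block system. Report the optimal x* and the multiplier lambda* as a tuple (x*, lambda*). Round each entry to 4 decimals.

Form the Lagrangian:
  L(x, lambda) = (1/2) x^T Q x + c^T x + lambda^T (A x - b)
Stationarity (grad_x L = 0): Q x + c + A^T lambda = 0.
Primal feasibility: A x = b.

This gives the KKT block system:
  [ Q   A^T ] [ x     ]   [-c ]
  [ A    0  ] [ lambda ] = [ b ]

Solving the linear system:
  x*      = (-2.0968, 1.9355)
  lambda* = (-4.9677)
  f(x*)   = 29.9194

x* = (-2.0968, 1.9355), lambda* = (-4.9677)


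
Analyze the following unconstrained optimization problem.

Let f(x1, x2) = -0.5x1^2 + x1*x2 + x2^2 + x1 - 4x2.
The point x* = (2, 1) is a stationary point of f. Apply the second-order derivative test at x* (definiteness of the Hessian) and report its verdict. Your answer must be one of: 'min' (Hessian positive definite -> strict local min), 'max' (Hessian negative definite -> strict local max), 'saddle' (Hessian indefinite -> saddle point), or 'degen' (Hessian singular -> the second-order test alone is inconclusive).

Compute the Hessian H = grad^2 f:
  H = [[-1, 1], [1, 2]]
Verify stationarity: grad f(x*) = H x* + g = (0, 0).
Eigenvalues of H: -1.3028, 2.3028.
Eigenvalues have mixed signs, so H is indefinite -> x* is a saddle point.

saddle


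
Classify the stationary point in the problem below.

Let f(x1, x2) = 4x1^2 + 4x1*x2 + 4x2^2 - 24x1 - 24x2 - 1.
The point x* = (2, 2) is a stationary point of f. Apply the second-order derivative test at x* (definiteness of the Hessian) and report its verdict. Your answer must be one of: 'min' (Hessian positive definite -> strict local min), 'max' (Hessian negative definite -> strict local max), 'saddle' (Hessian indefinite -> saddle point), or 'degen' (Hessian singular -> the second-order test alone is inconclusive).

Compute the Hessian H = grad^2 f:
  H = [[8, 4], [4, 8]]
Verify stationarity: grad f(x*) = H x* + g = (0, 0).
Eigenvalues of H: 4, 12.
Both eigenvalues > 0, so H is positive definite -> x* is a strict local min.

min


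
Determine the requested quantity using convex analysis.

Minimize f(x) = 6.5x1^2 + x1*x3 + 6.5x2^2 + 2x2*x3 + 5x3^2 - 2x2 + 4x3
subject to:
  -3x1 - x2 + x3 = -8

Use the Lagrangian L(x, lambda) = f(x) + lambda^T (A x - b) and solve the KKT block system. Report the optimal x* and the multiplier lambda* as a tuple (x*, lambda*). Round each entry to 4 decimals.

Form the Lagrangian:
  L(x, lambda) = (1/2) x^T Q x + c^T x + lambda^T (A x - b)
Stationarity (grad_x L = 0): Q x + c + A^T lambda = 0.
Primal feasibility: A x = b.

This gives the KKT block system:
  [ Q   A^T ] [ x     ]   [-c ]
  [ A    0  ] [ lambda ] = [ b ]

Solving the linear system:
  x*      = (1.8386, 0.9619, -1.5222)
  lambda* = (7.46)
  f(x*)   = 25.8335

x* = (1.8386, 0.9619, -1.5222), lambda* = (7.46)


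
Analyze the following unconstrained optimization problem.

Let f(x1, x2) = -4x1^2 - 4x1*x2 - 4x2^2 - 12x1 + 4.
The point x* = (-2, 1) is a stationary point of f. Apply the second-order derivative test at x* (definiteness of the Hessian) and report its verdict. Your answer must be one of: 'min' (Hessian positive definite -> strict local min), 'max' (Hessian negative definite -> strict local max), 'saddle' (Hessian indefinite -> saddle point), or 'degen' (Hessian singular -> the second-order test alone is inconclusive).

Compute the Hessian H = grad^2 f:
  H = [[-8, -4], [-4, -8]]
Verify stationarity: grad f(x*) = H x* + g = (0, 0).
Eigenvalues of H: -12, -4.
Both eigenvalues < 0, so H is negative definite -> x* is a strict local max.

max


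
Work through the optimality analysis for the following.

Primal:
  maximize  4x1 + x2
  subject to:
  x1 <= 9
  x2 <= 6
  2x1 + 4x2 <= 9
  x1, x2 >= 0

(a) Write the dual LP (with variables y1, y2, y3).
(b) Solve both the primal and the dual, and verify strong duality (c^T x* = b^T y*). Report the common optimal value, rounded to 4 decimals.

The standard primal-dual pair for 'max c^T x s.t. A x <= b, x >= 0' is:
  Dual:  min b^T y  s.t.  A^T y >= c,  y >= 0.

So the dual LP is:
  minimize  9y1 + 6y2 + 9y3
  subject to:
    y1 + 2y3 >= 4
    y2 + 4y3 >= 1
    y1, y2, y3 >= 0

Solving the primal: x* = (4.5, 0).
  primal value c^T x* = 18.
Solving the dual: y* = (0, 0, 2).
  dual value b^T y* = 18.
Strong duality: c^T x* = b^T y*. Confirmed.

18


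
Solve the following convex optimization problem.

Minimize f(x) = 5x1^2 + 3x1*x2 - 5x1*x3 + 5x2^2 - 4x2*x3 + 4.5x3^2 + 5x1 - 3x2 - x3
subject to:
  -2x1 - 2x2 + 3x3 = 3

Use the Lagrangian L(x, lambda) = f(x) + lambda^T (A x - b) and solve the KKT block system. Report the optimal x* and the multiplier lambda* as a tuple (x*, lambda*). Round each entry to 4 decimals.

Form the Lagrangian:
  L(x, lambda) = (1/2) x^T Q x + c^T x + lambda^T (A x - b)
Stationarity (grad_x L = 0): Q x + c + A^T lambda = 0.
Primal feasibility: A x = b.

This gives the KKT block system:
  [ Q   A^T ] [ x     ]   [-c ]
  [ A    0  ] [ lambda ] = [ b ]

Solving the linear system:
  x*      = (-0.7655, 0.2806, 0.6767)
  lambda* = (-2.5986)
  f(x*)   = 1.2247

x* = (-0.7655, 0.2806, 0.6767), lambda* = (-2.5986)


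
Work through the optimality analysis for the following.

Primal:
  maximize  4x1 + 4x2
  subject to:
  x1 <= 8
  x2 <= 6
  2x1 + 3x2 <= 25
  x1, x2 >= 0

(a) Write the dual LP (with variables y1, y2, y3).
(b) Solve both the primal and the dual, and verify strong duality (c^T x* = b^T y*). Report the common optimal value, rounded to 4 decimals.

The standard primal-dual pair for 'max c^T x s.t. A x <= b, x >= 0' is:
  Dual:  min b^T y  s.t.  A^T y >= c,  y >= 0.

So the dual LP is:
  minimize  8y1 + 6y2 + 25y3
  subject to:
    y1 + 2y3 >= 4
    y2 + 3y3 >= 4
    y1, y2, y3 >= 0

Solving the primal: x* = (8, 3).
  primal value c^T x* = 44.
Solving the dual: y* = (1.3333, 0, 1.3333).
  dual value b^T y* = 44.
Strong duality: c^T x* = b^T y*. Confirmed.

44


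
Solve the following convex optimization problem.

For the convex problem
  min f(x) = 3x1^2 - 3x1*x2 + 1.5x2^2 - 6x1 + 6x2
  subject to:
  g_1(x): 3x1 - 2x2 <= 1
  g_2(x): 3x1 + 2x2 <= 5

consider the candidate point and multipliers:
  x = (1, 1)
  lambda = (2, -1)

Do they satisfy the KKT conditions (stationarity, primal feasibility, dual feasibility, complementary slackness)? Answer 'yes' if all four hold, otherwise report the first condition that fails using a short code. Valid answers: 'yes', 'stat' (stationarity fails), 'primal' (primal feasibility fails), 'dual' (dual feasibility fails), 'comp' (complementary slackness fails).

Gradient of f: grad f(x) = Q x + c = (-3, 6)
Constraint values g_i(x) = a_i^T x - b_i:
  g_1((1, 1)) = 0
  g_2((1, 1)) = 0
Stationarity residual: grad f(x) + sum_i lambda_i a_i = (0, 0)
  -> stationarity OK
Primal feasibility (all g_i <= 0): OK
Dual feasibility (all lambda_i >= 0): FAILS
Complementary slackness (lambda_i * g_i(x) = 0 for all i): OK

Verdict: the first failing condition is dual_feasibility -> dual.

dual


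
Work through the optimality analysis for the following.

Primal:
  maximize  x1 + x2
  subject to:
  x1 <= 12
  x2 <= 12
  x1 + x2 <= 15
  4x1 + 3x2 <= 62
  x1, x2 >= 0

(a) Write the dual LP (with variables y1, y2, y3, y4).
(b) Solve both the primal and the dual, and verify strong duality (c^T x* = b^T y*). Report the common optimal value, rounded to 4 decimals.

The standard primal-dual pair for 'max c^T x s.t. A x <= b, x >= 0' is:
  Dual:  min b^T y  s.t.  A^T y >= c,  y >= 0.

So the dual LP is:
  minimize  12y1 + 12y2 + 15y3 + 62y4
  subject to:
    y1 + y3 + 4y4 >= 1
    y2 + y3 + 3y4 >= 1
    y1, y2, y3, y4 >= 0

Solving the primal: x* = (12, 3).
  primal value c^T x* = 15.
Solving the dual: y* = (0, 0, 1, 0).
  dual value b^T y* = 15.
Strong duality: c^T x* = b^T y*. Confirmed.

15


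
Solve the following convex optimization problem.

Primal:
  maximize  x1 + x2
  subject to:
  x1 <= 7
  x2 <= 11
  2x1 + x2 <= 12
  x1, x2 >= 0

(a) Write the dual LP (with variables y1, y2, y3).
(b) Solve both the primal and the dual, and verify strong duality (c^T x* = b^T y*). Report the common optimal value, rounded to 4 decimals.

The standard primal-dual pair for 'max c^T x s.t. A x <= b, x >= 0' is:
  Dual:  min b^T y  s.t.  A^T y >= c,  y >= 0.

So the dual LP is:
  minimize  7y1 + 11y2 + 12y3
  subject to:
    y1 + 2y3 >= 1
    y2 + y3 >= 1
    y1, y2, y3 >= 0

Solving the primal: x* = (0.5, 11).
  primal value c^T x* = 11.5.
Solving the dual: y* = (0, 0.5, 0.5).
  dual value b^T y* = 11.5.
Strong duality: c^T x* = b^T y*. Confirmed.

11.5


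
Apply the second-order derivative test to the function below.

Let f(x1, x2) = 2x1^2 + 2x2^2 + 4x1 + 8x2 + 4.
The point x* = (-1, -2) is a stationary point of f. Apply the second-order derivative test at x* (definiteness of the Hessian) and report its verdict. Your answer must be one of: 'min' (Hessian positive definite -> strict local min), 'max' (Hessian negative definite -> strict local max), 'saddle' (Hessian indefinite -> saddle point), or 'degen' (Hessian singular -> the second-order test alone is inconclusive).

Compute the Hessian H = grad^2 f:
  H = [[4, 0], [0, 4]]
Verify stationarity: grad f(x*) = H x* + g = (0, 0).
Eigenvalues of H: 4, 4.
Both eigenvalues > 0, so H is positive definite -> x* is a strict local min.

min


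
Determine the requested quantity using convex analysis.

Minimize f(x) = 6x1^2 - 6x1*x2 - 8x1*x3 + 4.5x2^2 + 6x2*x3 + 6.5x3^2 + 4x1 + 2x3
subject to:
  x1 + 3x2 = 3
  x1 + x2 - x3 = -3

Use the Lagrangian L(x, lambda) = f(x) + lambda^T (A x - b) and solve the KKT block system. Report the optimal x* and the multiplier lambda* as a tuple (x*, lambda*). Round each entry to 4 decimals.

Form the Lagrangian:
  L(x, lambda) = (1/2) x^T Q x + c^T x + lambda^T (A x - b)
Stationarity (grad_x L = 0): Q x + c + A^T lambda = 0.
Primal feasibility: A x = b.

This gives the KKT block system:
  [ Q   A^T ] [ x     ]   [-c ]
  [ A    0  ] [ lambda ] = [ b ]

Solving the linear system:
  x*      = (0.5294, 0.8235, 4.3529)
  lambda* = (-29.8824, 59.2941)
  f(x*)   = 139.1765

x* = (0.5294, 0.8235, 4.3529), lambda* = (-29.8824, 59.2941)


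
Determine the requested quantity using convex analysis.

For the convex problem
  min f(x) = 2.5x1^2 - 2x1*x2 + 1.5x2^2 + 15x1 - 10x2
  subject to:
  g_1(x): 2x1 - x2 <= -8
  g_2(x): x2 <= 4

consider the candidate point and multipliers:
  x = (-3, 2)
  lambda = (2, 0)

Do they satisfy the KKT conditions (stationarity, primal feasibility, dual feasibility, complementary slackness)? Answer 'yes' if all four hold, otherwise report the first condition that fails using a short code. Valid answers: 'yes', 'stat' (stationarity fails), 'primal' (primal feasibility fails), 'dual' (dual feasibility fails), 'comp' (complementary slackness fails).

Gradient of f: grad f(x) = Q x + c = (-4, 2)
Constraint values g_i(x) = a_i^T x - b_i:
  g_1((-3, 2)) = 0
  g_2((-3, 2)) = -2
Stationarity residual: grad f(x) + sum_i lambda_i a_i = (0, 0)
  -> stationarity OK
Primal feasibility (all g_i <= 0): OK
Dual feasibility (all lambda_i >= 0): OK
Complementary slackness (lambda_i * g_i(x) = 0 for all i): OK

Verdict: yes, KKT holds.

yes


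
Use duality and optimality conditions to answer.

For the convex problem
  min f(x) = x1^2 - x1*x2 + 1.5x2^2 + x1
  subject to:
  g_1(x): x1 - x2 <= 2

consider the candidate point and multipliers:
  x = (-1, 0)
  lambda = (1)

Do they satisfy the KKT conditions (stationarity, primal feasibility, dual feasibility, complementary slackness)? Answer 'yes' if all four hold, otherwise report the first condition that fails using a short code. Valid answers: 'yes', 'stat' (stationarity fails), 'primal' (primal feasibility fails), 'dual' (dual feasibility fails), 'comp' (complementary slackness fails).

Gradient of f: grad f(x) = Q x + c = (-1, 1)
Constraint values g_i(x) = a_i^T x - b_i:
  g_1((-1, 0)) = -3
Stationarity residual: grad f(x) + sum_i lambda_i a_i = (0, 0)
  -> stationarity OK
Primal feasibility (all g_i <= 0): OK
Dual feasibility (all lambda_i >= 0): OK
Complementary slackness (lambda_i * g_i(x) = 0 for all i): FAILS

Verdict: the first failing condition is complementary_slackness -> comp.

comp


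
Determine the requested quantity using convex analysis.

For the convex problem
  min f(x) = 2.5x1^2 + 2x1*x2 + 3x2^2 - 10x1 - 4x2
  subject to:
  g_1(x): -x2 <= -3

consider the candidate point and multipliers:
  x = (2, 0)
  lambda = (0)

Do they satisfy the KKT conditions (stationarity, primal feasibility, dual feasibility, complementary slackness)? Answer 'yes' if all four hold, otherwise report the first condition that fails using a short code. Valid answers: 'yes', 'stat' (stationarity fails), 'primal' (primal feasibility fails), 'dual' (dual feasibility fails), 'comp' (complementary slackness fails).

Gradient of f: grad f(x) = Q x + c = (0, 0)
Constraint values g_i(x) = a_i^T x - b_i:
  g_1((2, 0)) = 3
Stationarity residual: grad f(x) + sum_i lambda_i a_i = (0, 0)
  -> stationarity OK
Primal feasibility (all g_i <= 0): FAILS
Dual feasibility (all lambda_i >= 0): OK
Complementary slackness (lambda_i * g_i(x) = 0 for all i): OK

Verdict: the first failing condition is primal_feasibility -> primal.

primal


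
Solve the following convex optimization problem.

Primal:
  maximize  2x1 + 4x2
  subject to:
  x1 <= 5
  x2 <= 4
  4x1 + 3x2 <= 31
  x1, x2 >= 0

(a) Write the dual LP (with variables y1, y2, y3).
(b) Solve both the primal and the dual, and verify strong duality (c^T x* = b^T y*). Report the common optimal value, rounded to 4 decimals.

The standard primal-dual pair for 'max c^T x s.t. A x <= b, x >= 0' is:
  Dual:  min b^T y  s.t.  A^T y >= c,  y >= 0.

So the dual LP is:
  minimize  5y1 + 4y2 + 31y3
  subject to:
    y1 + 4y3 >= 2
    y2 + 3y3 >= 4
    y1, y2, y3 >= 0

Solving the primal: x* = (4.75, 4).
  primal value c^T x* = 25.5.
Solving the dual: y* = (0, 2.5, 0.5).
  dual value b^T y* = 25.5.
Strong duality: c^T x* = b^T y*. Confirmed.

25.5


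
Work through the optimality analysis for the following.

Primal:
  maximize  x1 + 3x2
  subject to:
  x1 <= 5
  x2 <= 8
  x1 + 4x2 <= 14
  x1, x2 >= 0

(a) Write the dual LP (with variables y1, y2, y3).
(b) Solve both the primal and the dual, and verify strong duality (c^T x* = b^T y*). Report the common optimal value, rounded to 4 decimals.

The standard primal-dual pair for 'max c^T x s.t. A x <= b, x >= 0' is:
  Dual:  min b^T y  s.t.  A^T y >= c,  y >= 0.

So the dual LP is:
  minimize  5y1 + 8y2 + 14y3
  subject to:
    y1 + y3 >= 1
    y2 + 4y3 >= 3
    y1, y2, y3 >= 0

Solving the primal: x* = (5, 2.25).
  primal value c^T x* = 11.75.
Solving the dual: y* = (0.25, 0, 0.75).
  dual value b^T y* = 11.75.
Strong duality: c^T x* = b^T y*. Confirmed.

11.75


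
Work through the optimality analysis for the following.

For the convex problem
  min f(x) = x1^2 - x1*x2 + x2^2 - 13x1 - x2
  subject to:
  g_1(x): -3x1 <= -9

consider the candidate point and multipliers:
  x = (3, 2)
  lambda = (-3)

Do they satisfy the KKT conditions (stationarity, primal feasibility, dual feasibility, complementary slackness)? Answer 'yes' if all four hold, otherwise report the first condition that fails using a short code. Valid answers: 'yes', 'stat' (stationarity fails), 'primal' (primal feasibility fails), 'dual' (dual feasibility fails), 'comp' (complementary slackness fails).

Gradient of f: grad f(x) = Q x + c = (-9, 0)
Constraint values g_i(x) = a_i^T x - b_i:
  g_1((3, 2)) = 0
Stationarity residual: grad f(x) + sum_i lambda_i a_i = (0, 0)
  -> stationarity OK
Primal feasibility (all g_i <= 0): OK
Dual feasibility (all lambda_i >= 0): FAILS
Complementary slackness (lambda_i * g_i(x) = 0 for all i): OK

Verdict: the first failing condition is dual_feasibility -> dual.

dual


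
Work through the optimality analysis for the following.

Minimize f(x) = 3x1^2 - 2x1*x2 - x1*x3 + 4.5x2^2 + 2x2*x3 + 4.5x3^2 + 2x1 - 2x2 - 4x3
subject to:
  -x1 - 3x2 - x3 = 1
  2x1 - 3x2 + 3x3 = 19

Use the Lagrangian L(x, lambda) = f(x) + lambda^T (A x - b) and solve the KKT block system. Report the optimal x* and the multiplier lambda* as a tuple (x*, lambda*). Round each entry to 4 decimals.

Form the Lagrangian:
  L(x, lambda) = (1/2) x^T Q x + c^T x + lambda^T (A x - b)
Stationarity (grad_x L = 0): Q x + c + A^T lambda = 0.
Primal feasibility: A x = b.

This gives the KKT block system:
  [ Q   A^T ] [ x     ]   [-c ]
  [ A    0  ] [ lambda ] = [ b ]

Solving the linear system:
  x*      = (1.7161, -1.9763, 3.2129)
  lambda* = (0.6136, -6.2114)
  f(x*)   = 55.9677

x* = (1.7161, -1.9763, 3.2129), lambda* = (0.6136, -6.2114)


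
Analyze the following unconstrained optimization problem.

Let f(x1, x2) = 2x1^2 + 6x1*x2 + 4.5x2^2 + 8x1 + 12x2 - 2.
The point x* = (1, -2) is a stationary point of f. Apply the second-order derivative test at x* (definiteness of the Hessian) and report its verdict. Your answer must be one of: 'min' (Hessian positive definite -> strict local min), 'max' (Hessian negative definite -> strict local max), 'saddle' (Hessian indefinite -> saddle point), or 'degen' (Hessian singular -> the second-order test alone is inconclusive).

Compute the Hessian H = grad^2 f:
  H = [[4, 6], [6, 9]]
Verify stationarity: grad f(x*) = H x* + g = (0, 0).
Eigenvalues of H: 0, 13.
H has a zero eigenvalue (singular; positive semidefinite but not definite), so H is neither positive definite, negative definite, nor indefinite. The second-order test alone is inconclusive -> degen.
(Indeed, f is constant along the null direction of H through x*, so x* is not a strict local extremum.)

degen


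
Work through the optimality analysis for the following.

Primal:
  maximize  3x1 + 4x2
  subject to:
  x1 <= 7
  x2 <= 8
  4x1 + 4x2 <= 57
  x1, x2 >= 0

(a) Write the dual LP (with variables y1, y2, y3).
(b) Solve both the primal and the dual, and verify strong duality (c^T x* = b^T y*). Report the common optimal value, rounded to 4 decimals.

The standard primal-dual pair for 'max c^T x s.t. A x <= b, x >= 0' is:
  Dual:  min b^T y  s.t.  A^T y >= c,  y >= 0.

So the dual LP is:
  minimize  7y1 + 8y2 + 57y3
  subject to:
    y1 + 4y3 >= 3
    y2 + 4y3 >= 4
    y1, y2, y3 >= 0

Solving the primal: x* = (6.25, 8).
  primal value c^T x* = 50.75.
Solving the dual: y* = (0, 1, 0.75).
  dual value b^T y* = 50.75.
Strong duality: c^T x* = b^T y*. Confirmed.

50.75


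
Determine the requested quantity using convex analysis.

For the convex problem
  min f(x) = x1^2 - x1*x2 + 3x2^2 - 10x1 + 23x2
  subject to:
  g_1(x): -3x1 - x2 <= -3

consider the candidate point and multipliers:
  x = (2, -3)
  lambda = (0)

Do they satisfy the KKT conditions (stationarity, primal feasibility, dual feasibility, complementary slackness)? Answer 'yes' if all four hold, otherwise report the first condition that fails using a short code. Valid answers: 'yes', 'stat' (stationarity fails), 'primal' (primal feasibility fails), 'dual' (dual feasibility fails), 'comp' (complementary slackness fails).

Gradient of f: grad f(x) = Q x + c = (-3, 3)
Constraint values g_i(x) = a_i^T x - b_i:
  g_1((2, -3)) = 0
Stationarity residual: grad f(x) + sum_i lambda_i a_i = (-3, 3)
  -> stationarity FAILS
Primal feasibility (all g_i <= 0): OK
Dual feasibility (all lambda_i >= 0): OK
Complementary slackness (lambda_i * g_i(x) = 0 for all i): OK

Verdict: the first failing condition is stationarity -> stat.

stat


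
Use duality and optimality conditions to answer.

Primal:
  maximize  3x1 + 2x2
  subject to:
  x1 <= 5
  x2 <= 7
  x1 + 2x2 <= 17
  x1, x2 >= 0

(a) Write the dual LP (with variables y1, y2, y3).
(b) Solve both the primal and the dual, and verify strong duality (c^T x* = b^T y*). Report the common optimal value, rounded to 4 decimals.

The standard primal-dual pair for 'max c^T x s.t. A x <= b, x >= 0' is:
  Dual:  min b^T y  s.t.  A^T y >= c,  y >= 0.

So the dual LP is:
  minimize  5y1 + 7y2 + 17y3
  subject to:
    y1 + y3 >= 3
    y2 + 2y3 >= 2
    y1, y2, y3 >= 0

Solving the primal: x* = (5, 6).
  primal value c^T x* = 27.
Solving the dual: y* = (2, 0, 1).
  dual value b^T y* = 27.
Strong duality: c^T x* = b^T y*. Confirmed.

27


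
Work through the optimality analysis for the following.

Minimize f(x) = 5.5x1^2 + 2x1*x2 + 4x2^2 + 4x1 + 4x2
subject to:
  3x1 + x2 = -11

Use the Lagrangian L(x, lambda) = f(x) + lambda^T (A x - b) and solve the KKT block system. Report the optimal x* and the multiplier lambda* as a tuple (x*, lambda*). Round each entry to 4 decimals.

Form the Lagrangian:
  L(x, lambda) = (1/2) x^T Q x + c^T x + lambda^T (A x - b)
Stationarity (grad_x L = 0): Q x + c + A^T lambda = 0.
Primal feasibility: A x = b.

This gives the KKT block system:
  [ Q   A^T ] [ x     ]   [-c ]
  [ A    0  ] [ lambda ] = [ b ]

Solving the linear system:
  x*      = (-3.2958, -1.1127)
  lambda* = (11.493)
  f(x*)   = 54.3944

x* = (-3.2958, -1.1127), lambda* = (11.493)


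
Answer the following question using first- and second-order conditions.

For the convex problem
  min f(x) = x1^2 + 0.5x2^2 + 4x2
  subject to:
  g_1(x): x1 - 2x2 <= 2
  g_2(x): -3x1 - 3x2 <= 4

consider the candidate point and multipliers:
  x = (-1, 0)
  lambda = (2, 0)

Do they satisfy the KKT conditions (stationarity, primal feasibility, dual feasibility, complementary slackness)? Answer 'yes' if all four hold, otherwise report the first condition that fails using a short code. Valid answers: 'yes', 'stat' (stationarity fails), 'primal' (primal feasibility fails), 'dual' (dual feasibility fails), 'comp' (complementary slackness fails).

Gradient of f: grad f(x) = Q x + c = (-2, 4)
Constraint values g_i(x) = a_i^T x - b_i:
  g_1((-1, 0)) = -3
  g_2((-1, 0)) = -1
Stationarity residual: grad f(x) + sum_i lambda_i a_i = (0, 0)
  -> stationarity OK
Primal feasibility (all g_i <= 0): OK
Dual feasibility (all lambda_i >= 0): OK
Complementary slackness (lambda_i * g_i(x) = 0 for all i): FAILS

Verdict: the first failing condition is complementary_slackness -> comp.

comp


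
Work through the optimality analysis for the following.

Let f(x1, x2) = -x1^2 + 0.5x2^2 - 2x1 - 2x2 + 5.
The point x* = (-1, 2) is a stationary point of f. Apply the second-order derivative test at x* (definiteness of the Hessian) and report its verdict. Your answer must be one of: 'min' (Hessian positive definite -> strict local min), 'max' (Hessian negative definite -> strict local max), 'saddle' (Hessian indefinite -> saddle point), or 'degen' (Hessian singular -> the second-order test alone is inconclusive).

Compute the Hessian H = grad^2 f:
  H = [[-2, 0], [0, 1]]
Verify stationarity: grad f(x*) = H x* + g = (0, 0).
Eigenvalues of H: -2, 1.
Eigenvalues have mixed signs, so H is indefinite -> x* is a saddle point.

saddle


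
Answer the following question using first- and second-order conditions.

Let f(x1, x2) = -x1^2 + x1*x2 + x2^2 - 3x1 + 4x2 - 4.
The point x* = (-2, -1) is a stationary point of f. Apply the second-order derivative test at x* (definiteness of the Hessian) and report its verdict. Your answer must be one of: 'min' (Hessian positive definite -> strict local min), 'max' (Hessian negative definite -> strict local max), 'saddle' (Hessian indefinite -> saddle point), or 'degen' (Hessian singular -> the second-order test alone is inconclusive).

Compute the Hessian H = grad^2 f:
  H = [[-2, 1], [1, 2]]
Verify stationarity: grad f(x*) = H x* + g = (0, 0).
Eigenvalues of H: -2.2361, 2.2361.
Eigenvalues have mixed signs, so H is indefinite -> x* is a saddle point.

saddle
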